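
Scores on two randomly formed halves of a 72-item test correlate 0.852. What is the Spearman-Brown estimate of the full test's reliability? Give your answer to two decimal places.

The full test is twice the length of either half (n = 2).
r_full = 2(0.852) / (1 + 0.852)
r_full = 1.7040 / 1.8520 ≈ 0.9201

0.92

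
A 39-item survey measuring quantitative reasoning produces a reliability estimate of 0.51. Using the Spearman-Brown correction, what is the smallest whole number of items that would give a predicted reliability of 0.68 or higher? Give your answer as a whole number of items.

80

n = 0.68(1 − 0.51) / [0.51(1 − 0.68)]
n = 0.3332 / 0.1632 ≈ 2.0417
So the test needs 2.0417 × 39 ≈ 79.63 items; rounding up, 80.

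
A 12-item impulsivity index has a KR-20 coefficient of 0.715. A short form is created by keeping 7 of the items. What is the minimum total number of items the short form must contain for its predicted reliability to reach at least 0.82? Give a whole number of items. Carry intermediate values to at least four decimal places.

First, r for the 7-item form: n = 7/12 = 0.5833, so r_7 = 0.5833·0.715/(1 + (0.5833 − 1)·0.715) = 0.5941
Then solve for n' with r_old = 0.5941, r_target = 0.82: n' = 0.82(1 − 0.5941)/[0.5941(1 − 0.82)] = 3.1124
Items = 3.1124 × 7 ≈ 21.79 → 22

22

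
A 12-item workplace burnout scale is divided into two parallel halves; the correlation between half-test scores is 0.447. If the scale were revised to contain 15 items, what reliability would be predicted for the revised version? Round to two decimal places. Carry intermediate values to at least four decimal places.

0.67

Full-test reliability from the split-half r: r_full = 2(0.447)/(1 + 0.447) = 0.6178
Then adjust to 15 items: n = 15/12 = 1.2500
r_new = n·r_full / (1 + (n − 1)·r_full) = 0.7722 / 1.1544 ≈ 0.6689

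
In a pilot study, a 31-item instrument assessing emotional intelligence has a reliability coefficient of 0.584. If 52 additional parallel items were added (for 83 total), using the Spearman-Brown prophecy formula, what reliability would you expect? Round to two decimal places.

0.79

The new length is 83/31 = 2.6774 times the old.
By Spearman-Brown, r_new = n r / (1 + (n − 1) r).
r_new = 2.6774·0.584 / [1 + (2.6774 − 1)·0.584]
     = 1.5636 / 1.9796 = 0.7899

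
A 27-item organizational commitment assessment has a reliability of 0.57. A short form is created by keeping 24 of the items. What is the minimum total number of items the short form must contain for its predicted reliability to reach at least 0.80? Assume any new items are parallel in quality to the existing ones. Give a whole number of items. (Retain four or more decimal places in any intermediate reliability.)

82

First, r for the 24-item form: n = 24/27 = 0.8889, so r_24 = 0.8889·0.57/(1 + (0.8889 − 1)·0.57) = 0.5409
Length factor from the short form to reach 0.80: n' = 0.80(1 − 0.5409) / [0.5409(1 − 0.80)] ≈ 3.3951
Total items = 3.3951 × 24 = 81.48, rounded up to 82.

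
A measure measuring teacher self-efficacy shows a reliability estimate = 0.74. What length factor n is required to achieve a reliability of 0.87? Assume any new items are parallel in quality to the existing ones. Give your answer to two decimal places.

Invert Spearman-Brown to solve for n:
n = r_target (1 − r_old) / [ r_old (1 − r_target) ]
n = 0.87 × (1 − 0.74) / [ 0.74 × (1 − 0.87) ]
n = 0.2262 / 0.0962 ≈ 2.3514

2.35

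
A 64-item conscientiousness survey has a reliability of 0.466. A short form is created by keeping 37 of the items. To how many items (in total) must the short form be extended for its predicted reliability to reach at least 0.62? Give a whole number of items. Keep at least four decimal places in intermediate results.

120

Short-form reliability: n = 37/64 = 0.5781; r_37 = n·r/(1+(n−1)r) ≈ 0.3353
Then solve for n' with r_old = 0.3353, r_target = 0.62: n' = 0.62(1 − 0.3353)/[0.3353(1 − 0.62)] = 3.2344
Total items = 3.2344 × 37 = 119.67, rounded up to 120.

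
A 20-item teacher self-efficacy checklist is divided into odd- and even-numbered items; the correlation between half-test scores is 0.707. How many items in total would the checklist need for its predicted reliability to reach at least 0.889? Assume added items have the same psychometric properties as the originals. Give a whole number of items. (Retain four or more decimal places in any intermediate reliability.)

Corrected full-test reliability: r_full = 2 × 0.707 / (1 + 0.707) ≈ 0.8284
Solve Spearman-Brown for n: n = 0.889(1 − 0.8284) / [0.8284(1 − 0.889)] = 1.6590
Items = 1.6590 × 20 ≈ 33.18 → 34

34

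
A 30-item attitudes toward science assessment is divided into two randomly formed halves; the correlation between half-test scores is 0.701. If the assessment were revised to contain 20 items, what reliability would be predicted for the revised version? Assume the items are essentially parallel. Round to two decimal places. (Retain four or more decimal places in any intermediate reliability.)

First correct the split-half correlation to full-test reliability: r_full = 2 × 0.701 / (1 + 0.701) ≈ 0.8242
Length factor from 30 to 20 items: n = 20/30 = 0.6667
r_new = n·r_full / (1 + (n − 1)·r_full) = 0.5495 / 0.7253 ≈ 0.7576

0.76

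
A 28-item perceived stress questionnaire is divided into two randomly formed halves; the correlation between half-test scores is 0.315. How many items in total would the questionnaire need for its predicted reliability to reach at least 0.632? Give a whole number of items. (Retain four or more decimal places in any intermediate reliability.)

Corrected full-test reliability: r_full = 2 × 0.315 / (1 + 0.315) ≈ 0.4791
n = r_tgt(1 − r_full) / [r_full(1 − r_tgt)] = 0.632 × 0.5209 / (0.4791 × 0.368) ≈ 1.8672
Items = 1.8672 × 28 ≈ 52.28 → 53

53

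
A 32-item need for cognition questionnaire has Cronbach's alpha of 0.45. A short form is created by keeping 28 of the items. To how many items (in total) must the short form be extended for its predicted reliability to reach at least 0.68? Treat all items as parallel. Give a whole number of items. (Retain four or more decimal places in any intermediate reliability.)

First, r for the 28-item form: n = 28/32 = 0.8750, so r_28 = 0.8750·0.45/(1 + (0.8750 − 1)·0.45) = 0.4172
Length factor from the short form to reach 0.68: n' = 0.68(1 − 0.4172) / [0.4172(1 − 0.68)] ≈ 2.9685
Items = 2.9685 × 28 ≈ 83.12 → 84

84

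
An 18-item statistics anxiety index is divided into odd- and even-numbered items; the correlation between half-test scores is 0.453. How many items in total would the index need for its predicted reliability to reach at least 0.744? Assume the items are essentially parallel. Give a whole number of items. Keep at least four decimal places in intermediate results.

32

r_full = 2(0.453)/(1 + 0.453) = 0.6235
Solve Spearman-Brown for n: n = 0.744(1 − 0.6235) / [0.6235(1 − 0.744)] = 1.7549
Required items = 1.7549 × 18 = 31.59, so 32 items.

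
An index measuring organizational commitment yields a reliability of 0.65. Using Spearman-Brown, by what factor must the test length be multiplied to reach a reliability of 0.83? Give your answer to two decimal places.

2.63

n = 0.83(1 − 0.65) / [0.65(1 − 0.83)]
  = 0.2905 / 0.1105 = 2.6290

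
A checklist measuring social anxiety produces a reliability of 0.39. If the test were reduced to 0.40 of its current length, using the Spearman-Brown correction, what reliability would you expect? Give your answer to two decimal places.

0.20

Spearman-Brown: r_new = n·r / (1 + (n − 1)·r)
r_new = (0.4 × 0.39) / (1 + (0.4 − 1) × 0.39)
     = 0.1560 / 0.7660 = 0.2037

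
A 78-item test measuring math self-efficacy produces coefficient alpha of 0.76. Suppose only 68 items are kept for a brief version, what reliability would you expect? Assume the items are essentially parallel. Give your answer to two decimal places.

0.73

The new length is 68/78 = 0.8718 times the old.
Apply the Spearman-Brown prophecy formula, r' = nr / [1 + (n − 1)r]:
r_new = 0.8718·0.76 / [1 + (0.8718 − 1)·0.76]
r_new = 0.6626 / 0.9026 ≈ 0.7341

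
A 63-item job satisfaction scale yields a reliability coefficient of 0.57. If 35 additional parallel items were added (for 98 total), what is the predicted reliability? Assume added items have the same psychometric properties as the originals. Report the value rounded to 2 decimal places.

n = 98/63 = 1.5556
By Spearman-Brown, r_new = n r / (1 + (n − 1) r).
r_new = (1.5556 × 0.57) / (1 + (1.5556 − 1) × 0.57)
     = 0.8867 / 1.3167 = 0.6734

0.67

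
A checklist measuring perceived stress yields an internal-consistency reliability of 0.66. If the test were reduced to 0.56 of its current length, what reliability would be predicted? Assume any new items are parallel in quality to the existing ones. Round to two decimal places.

0.52

r_new = (0.56 × 0.66) / (1 + (0.56 − 1) × 0.66)
     = 0.3696 / 0.7096 = 0.5209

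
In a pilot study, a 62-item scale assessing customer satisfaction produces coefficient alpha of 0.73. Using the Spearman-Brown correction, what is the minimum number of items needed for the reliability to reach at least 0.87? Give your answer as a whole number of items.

154

n = 0.87 × (1 − 0.73) / [ 0.73 × (1 − 0.87) ]
  = 0.2349 / 0.0949 = 2.4752
Items needed = n × 62 = 2.4752 × 62 ≈ 153.46 → round up to 154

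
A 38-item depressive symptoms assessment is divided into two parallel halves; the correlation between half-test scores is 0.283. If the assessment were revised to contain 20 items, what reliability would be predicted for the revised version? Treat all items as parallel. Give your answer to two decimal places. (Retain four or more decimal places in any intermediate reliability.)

Full-test reliability from the split-half r: r_full = 2(0.283)/(1 + 0.283) = 0.4412
Length factor from 38 to 20 items: n = 20/38 = 0.5263
r_new = n·r_full / (1 + (n − 1)·r_full) = 0.2322 / 0.7910 ≈ 0.2936

0.29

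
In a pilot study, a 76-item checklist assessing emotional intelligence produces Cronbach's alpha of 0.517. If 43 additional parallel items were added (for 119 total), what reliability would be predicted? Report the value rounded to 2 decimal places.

0.63

The new length is 119/76 = 1.5658 times the old.
Spearman-Brown: r_new = n·r / (1 + (n − 1)·r)
r_new = 1.5658·0.517 / [1 + (1.5658 − 1)·0.517]
     = 0.8095 / 1.2925 = 0.6263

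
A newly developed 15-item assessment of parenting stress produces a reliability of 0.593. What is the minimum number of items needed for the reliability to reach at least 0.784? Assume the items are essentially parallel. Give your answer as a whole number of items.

Invert Spearman-Brown to solve for n:
n = r_target (1 − r_old) / [ r_old (1 − r_target) ]
n = [0.784 × 0.407] / [0.593 × 0.216]
  = 0.319088 / 0.128088 = 2.4912
2.4912 × 15 = 37.37 → 38 items

38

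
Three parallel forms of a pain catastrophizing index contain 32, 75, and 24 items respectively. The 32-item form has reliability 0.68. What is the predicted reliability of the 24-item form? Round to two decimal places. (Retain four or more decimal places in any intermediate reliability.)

The 75-item form is not needed; work directly from the 32-item form with n = 24/32 = 0.7500.
r_{24} = n·r / (1 + (n − 1)·r) = 0.5100 / 0.8300 ≈ 0.6145

0.61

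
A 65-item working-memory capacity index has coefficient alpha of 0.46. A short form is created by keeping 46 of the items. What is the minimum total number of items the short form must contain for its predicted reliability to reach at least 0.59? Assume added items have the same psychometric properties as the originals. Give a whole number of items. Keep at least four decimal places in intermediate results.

110

Short-form reliability: n = 46/65 = 0.7077; r_46 = n·r/(1+(n−1)r) ≈ 0.3761
Then solve for n' with r_old = 0.3761, r_target = 0.59: n' = 0.59(1 − 0.3761)/[0.3761(1 − 0.59)] = 2.3872
Items = 2.3872 × 46 ≈ 109.81 → 110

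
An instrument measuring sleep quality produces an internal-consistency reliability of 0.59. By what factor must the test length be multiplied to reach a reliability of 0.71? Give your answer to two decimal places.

1.70

n = 0.71 × (1 − 0.59) / [ 0.59 × (1 − 0.71) ]
n = 0.2911 / 0.1711 ≈ 1.7013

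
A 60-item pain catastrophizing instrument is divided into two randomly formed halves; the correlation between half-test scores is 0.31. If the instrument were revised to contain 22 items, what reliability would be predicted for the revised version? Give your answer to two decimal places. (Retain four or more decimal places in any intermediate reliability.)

0.25

Full-test reliability from the split-half r: r_full = 2(0.31)/(1 + 0.31) = 0.4733
Then adjust to 22 items: n = 22/60 = 0.3667
r_new = n·r_full / (1 + (n − 1)·r_full) = 0.1736 / 0.7003 ≈ 0.2479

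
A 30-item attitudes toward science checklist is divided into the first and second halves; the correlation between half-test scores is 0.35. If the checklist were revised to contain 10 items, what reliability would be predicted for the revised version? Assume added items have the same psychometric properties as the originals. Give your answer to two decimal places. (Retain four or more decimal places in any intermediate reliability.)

0.26

Spearman-Brown correction (n = 2): r_full = 2·0.35/(1 + 0.35) = 0.5185
Then adjust to 10 items: n = 10/30 = 0.3333
r_new = n·r_full / (1 + (n − 1)·r_full) = 0.1728 / 0.6543 ≈ 0.2641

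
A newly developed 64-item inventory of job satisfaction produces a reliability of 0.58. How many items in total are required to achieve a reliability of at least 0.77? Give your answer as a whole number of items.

156

n = 0.77 × (1 − 0.58) / [ 0.58 × (1 − 0.77) ]
n = 0.3234 / 0.1334 ≈ 2.4243
2.4243 × 64 = 155.16 → 156 items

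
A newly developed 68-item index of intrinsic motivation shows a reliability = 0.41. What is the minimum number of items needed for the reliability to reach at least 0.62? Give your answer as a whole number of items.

n = [0.62 × 0.59] / [0.41 × 0.38]
  = 0.3658 / 0.1558 = 2.3479
So the test needs 2.3479 × 68 ≈ 159.66 items; rounding up, 160.

160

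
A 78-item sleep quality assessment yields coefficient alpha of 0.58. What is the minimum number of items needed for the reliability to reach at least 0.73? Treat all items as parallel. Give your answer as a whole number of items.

Invert Spearman-Brown to solve for n:
n = r*(1 − r) / [ r (1 − r*) ]
n = 0.73 × (1 − 0.58) / [ 0.58 × (1 − 0.73) ]
  = 0.3066 / 0.1566 = 1.9579
Items needed = n × 78 = 1.9579 × 78 ≈ 152.72 → round up to 153

153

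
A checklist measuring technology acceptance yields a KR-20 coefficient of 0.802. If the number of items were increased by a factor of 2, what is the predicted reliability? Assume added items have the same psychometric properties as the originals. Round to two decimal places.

r_new = (2 × 0.802) / (1 + (2 − 1) × 0.802)
     = 1.6040 / 1.8020 = 0.8901

0.89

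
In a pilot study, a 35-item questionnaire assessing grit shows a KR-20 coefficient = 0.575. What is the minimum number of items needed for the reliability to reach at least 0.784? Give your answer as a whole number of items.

n = 0.784(1 − 0.575) / [0.575(1 − 0.784)]
  = 0.333200 / 0.124200 = 2.6828
So the test needs 2.6828 × 35 ≈ 93.90 items; rounding up, 94.

94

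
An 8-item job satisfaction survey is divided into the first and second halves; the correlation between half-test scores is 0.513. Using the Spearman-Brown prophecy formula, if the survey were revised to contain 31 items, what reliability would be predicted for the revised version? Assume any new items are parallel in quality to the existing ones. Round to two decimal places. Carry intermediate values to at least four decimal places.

Full-test reliability from the split-half r: r_full = 2(0.513)/(1 + 0.513) = 0.6781
Length factor from 8 to 31 items: n = 31/8 = 3.8750
r_new = n·r_full / (1 + (n − 1)·r_full) = 2.6276 / 2.9495 ≈ 0.8909

0.89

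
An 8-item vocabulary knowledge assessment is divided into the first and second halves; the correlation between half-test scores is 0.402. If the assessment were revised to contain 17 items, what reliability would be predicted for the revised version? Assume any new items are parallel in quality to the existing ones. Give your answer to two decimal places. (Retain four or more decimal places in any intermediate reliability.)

Spearman-Brown correction (n = 2): r_full = 2·0.402/(1 + 0.402) = 0.5735
Then adjust to 17 items: n = 17/8 = 2.1250
r_new = n·r_full / (1 + (n − 1)·r_full) = 1.2187 / 1.6452 ≈ 0.7408

0.74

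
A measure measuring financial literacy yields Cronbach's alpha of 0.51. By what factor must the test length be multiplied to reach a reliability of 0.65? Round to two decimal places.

1.78

Spearman-Brown solved for the length factor n:
n = r_target (1 − r_old) / [ r_old (1 − r_target) ]
n = [0.65 × 0.49] / [0.51 × 0.35]
n = 0.3185 / 0.1785 ≈ 1.7843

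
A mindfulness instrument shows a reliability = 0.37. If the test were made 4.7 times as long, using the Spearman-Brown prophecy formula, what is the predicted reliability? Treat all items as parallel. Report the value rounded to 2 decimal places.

r_new = (4.7 × 0.37) / (1 + (4.7 − 1) × 0.37)
r_new = 1.7390 / 2.3690 ≈ 0.7341

0.73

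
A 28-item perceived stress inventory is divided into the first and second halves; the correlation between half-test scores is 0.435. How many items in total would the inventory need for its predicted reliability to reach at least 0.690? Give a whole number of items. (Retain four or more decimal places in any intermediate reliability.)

r_full = 2(0.435)/(1 + 0.435) = 0.6063
n = r_tgt(1 − r_full) / [r_full(1 − r_tgt)] = 0.690 × 0.3937 / (0.6063 × 0.310) ≈ 1.4453
Required items = 1.4453 × 28 = 40.47, so 41 items.

41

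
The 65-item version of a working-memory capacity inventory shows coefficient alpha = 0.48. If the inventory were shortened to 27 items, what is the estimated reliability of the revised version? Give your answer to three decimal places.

The new length is 27/65 = 0.4154 times the old.
Apply the Spearman-Brown prophecy formula, r' = nr / [1 + (n − 1)r]:
r_new = (0.4154 × 0.48) / (1 + (0.4154 − 1) × 0.48)
     = 0.1994 / 0.7194 = 0.2772

0.277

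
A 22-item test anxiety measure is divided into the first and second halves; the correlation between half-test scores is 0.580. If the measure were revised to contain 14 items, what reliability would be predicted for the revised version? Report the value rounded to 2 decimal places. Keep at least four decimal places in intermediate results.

0.64

Full-test reliability from the split-half r: r_full = 2(0.580)/(1 + 0.580) = 0.7342
Then adjust to 14 items: n = 14/22 = 0.6364
r_new = n·r_full / (1 + (n − 1)·r_full) = 0.4672 / 0.7330 ≈ 0.6374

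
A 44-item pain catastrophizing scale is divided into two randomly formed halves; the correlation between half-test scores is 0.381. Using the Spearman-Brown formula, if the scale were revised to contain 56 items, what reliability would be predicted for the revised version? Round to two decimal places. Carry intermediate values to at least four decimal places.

First correct the split-half correlation to full-test reliability: r_full = 2 × 0.381 / (1 + 0.381) ≈ 0.5518
Then adjust to 56 items: n = 56/44 = 1.2727
r_new = n·r_full / (1 + (n − 1)·r_full) = 0.7023 / 1.1505 ≈ 0.6104

0.61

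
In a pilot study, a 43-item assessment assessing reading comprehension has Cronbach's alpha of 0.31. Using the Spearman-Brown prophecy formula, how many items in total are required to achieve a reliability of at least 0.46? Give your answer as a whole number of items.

Spearman-Brown solved for the length factor n:
n = r*(1 − r) / [ r (1 − r*) ]
n = 0.46 × (1 − 0.31) / [ 0.31 × (1 − 0.46) ]
n = 0.3174 / 0.1674 ≈ 1.8961
Items needed = n × 43 = 1.8961 × 43 ≈ 81.53 → round up to 82

82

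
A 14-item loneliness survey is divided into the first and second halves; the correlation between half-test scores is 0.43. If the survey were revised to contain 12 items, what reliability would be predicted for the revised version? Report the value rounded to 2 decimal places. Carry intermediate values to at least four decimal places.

0.56

Full-test reliability from the split-half r: r_full = 2(0.43)/(1 + 0.43) = 0.6014
Length factor from 14 to 12 items: n = 12/14 = 0.8571
r_new = n·r_full / (1 + (n − 1)·r_full) = 0.5155 / 0.9141 ≈ 0.5639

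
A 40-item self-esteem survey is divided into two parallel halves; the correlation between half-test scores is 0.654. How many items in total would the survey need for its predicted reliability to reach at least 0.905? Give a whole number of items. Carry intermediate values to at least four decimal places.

101

Corrected full-test reliability: r_full = 2 × 0.654 / (1 + 0.654) ≈ 0.7908
n = r_tgt(1 − r_full) / [r_full(1 − r_tgt)] = 0.905 × 0.2092 / (0.7908 × 0.095) ≈ 2.5201
Items = 2.5201 × 40 ≈ 100.80 → 101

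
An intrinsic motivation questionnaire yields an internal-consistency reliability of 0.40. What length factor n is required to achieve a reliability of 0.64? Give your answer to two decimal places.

n = 0.64(1 − 0.40) / [0.40(1 − 0.64)]
n = 0.3840 / 0.1440 ≈ 2.6667

2.67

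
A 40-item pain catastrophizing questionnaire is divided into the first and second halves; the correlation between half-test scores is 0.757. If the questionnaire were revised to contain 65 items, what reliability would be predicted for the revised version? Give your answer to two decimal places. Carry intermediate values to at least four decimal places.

Full-test reliability from the split-half r: r_full = 2(0.757)/(1 + 0.757) = 0.8617
Then adjust to 65 items: n = 65/40 = 1.6250
r_new = n·r_full / (1 + (n − 1)·r_full) = 1.4003 / 1.5386 ≈ 0.9101

0.91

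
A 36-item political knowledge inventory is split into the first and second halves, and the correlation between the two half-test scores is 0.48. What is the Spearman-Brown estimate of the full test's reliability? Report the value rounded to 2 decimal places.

r_full = 2r_hh / (1 + r_hh) = 2 × 0.48 / (1 + 0.48)
       = 0.9600 / 1.4800 = 0.6486

0.65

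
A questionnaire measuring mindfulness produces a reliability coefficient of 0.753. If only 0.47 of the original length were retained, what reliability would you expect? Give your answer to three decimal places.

0.589

r_new = (0.47 × 0.753) / (1 + (0.47 − 1) × 0.753)
     = 0.3539 / 0.6009 = 0.5889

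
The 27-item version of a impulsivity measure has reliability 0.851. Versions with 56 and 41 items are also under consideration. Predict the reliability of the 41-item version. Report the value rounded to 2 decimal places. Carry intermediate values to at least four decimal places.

0.90

Only the ratio of lengths matters: n = 41/27 = 1.5185
r_{41} = n·r / (1 + (n − 1)·r) = 1.2922 / 1.4412 ≈ 0.8966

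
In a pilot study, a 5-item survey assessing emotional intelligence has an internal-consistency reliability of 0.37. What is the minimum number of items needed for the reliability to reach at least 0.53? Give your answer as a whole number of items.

10

n = 0.53(1 − 0.37) / [0.37(1 − 0.53)]
n = 0.3339 / 0.1739 ≈ 1.9201
Items needed = n × 5 = 1.9201 × 5 ≈ 9.60 → round up to 10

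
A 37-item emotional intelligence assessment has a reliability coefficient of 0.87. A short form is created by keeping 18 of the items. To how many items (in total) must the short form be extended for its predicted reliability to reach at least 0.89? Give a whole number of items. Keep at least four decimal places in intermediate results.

45

Short-form reliability: n = 18/37 = 0.4865; r_18 = n·r/(1+(n−1)r) ≈ 0.7650
Length factor from the short form to reach 0.89: n' = 0.89(1 − 0.7650) / [0.7650(1 − 0.89)] ≈ 2.4854
Items = 2.4854 × 18 ≈ 44.74 → 45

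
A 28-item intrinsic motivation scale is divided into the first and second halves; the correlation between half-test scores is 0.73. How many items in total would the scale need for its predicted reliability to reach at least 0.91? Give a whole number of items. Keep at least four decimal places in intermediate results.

Corrected full-test reliability: r_full = 2 × 0.73 / (1 + 0.73) ≈ 0.8439
Solve Spearman-Brown for n: n = 0.91(1 − 0.8439) / [0.8439(1 − 0.91)] = 1.8703
Items = 1.8703 × 28 ≈ 52.37 → 53

53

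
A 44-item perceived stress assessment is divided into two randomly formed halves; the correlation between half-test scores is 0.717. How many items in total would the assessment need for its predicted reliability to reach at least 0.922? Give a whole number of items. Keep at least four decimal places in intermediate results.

r_full = 2(0.717)/(1 + 0.717) = 0.8352
Solve Spearman-Brown for n: n = 0.922(1 − 0.8352) / [0.8352(1 − 0.922)] = 2.3324
Items = 2.3324 × 44 ≈ 102.63 → 103

103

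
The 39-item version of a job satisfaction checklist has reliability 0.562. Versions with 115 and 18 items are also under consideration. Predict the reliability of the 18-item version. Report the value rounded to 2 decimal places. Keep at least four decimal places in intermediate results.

0.37

Only the ratio of lengths matters: n = 18/39 = 0.4615
r_{18} = n·r / (1 + (n − 1)·r) = 0.2594 / 0.6974 ≈ 0.3720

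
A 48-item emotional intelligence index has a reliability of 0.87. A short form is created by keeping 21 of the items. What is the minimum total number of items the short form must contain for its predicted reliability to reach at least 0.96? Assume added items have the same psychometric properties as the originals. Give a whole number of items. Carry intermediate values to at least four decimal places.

173

First, r for the 21-item form: n = 21/48 = 0.4375, so r_21 = 0.4375·0.87/(1 + (0.4375 − 1)·0.87) = 0.7454
Then solve for n' with r_old = 0.7454, r_target = 0.96: n' = 0.96(1 − 0.7454)/[0.7454(1 − 0.96)] = 8.1975
Total items = 8.1975 × 21 = 172.15, rounded up to 173.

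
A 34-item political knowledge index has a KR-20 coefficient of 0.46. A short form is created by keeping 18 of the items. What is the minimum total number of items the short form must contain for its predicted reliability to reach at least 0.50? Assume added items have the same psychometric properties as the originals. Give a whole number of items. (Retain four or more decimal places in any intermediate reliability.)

First, r for the 18-item form: n = 18/34 = 0.5294, so r_18 = 0.5294·0.46/(1 + (0.5294 − 1)·0.46) = 0.3108
Length factor from the short form to reach 0.50: n' = 0.50(1 − 0.3108) / [0.3108(1 − 0.50)] ≈ 2.2175
Total items = 2.2175 × 18 = 39.91, rounded up to 40.

40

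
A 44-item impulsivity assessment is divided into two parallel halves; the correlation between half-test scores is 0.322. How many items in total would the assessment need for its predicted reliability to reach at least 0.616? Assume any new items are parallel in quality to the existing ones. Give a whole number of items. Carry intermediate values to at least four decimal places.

75

r_full = 2(0.322)/(1 + 0.322) = 0.4871
Solve Spearman-Brown for n: n = 0.616(1 − 0.4871) / [0.4871(1 − 0.616)] = 1.6891
Items = 1.6891 × 44 ≈ 74.32 → 75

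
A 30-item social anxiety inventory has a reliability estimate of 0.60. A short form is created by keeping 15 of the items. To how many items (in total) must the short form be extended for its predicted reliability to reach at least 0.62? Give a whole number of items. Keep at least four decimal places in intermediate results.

33

Short-form reliability: n = 15/30 = 0.5000; r_15 = n·r/(1+(n−1)r) ≈ 0.4286
Length factor from the short form to reach 0.62: n' = 0.62(1 − 0.4286) / [0.4286(1 − 0.62)] ≈ 2.1752
Items = 2.1752 × 15 ≈ 32.63 → 33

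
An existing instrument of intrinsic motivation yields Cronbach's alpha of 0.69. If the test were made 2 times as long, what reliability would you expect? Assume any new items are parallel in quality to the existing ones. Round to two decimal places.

0.82

r_new = 2·0.69 / [1 + (2 − 1)·0.69]
     = 1.3800 / 1.6900 = 0.8166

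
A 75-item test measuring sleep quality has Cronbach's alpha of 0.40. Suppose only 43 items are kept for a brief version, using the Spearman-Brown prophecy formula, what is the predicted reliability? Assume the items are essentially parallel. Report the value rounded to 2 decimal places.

The new length is 43/75 = 0.5733 times the old.
By Spearman-Brown, r_new = n r / (1 + (n − 1) r).
r_new = 0.5733·0.40 / [1 + (0.5733 − 1)·0.40]
     = 0.2293 / 0.8293 = 0.2765

0.28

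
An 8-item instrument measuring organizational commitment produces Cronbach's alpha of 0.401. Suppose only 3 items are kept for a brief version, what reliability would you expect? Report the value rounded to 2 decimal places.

The new length is 3/8 = 0.375 times the old.
By Spearman-Brown, r_new = n r / (1 + (n − 1) r).
r_new = 0.375·0.401 / [1 + (0.375 − 1)·0.401]
r_new = 0.1504 / 0.7494 ≈ 0.2007

0.20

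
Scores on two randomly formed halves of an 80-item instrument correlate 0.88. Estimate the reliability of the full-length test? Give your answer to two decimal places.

0.94

The full test is twice the length of either half (n = 2).
r_full = 2r_hh / (1 + r_hh) = 2 × 0.88 / (1 + 0.88)
r_full = 1.7600 / 1.8800 ≈ 0.9362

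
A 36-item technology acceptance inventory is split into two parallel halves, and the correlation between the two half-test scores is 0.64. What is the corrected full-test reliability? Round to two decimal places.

r_full = 2r_hh / (1 + r_hh) = 2 × 0.64 / (1 + 0.64)
r_full = 1.2800 / 1.6400 ≈ 0.7805

0.78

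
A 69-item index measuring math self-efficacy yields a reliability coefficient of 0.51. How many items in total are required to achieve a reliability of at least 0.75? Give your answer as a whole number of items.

199

n = 0.75 × (1 − 0.51) / [ 0.51 × (1 − 0.75) ]
  = 0.3675 / 0.1275 = 2.8824
So the test needs 2.8824 × 69 ≈ 198.89 items; rounding up, 199.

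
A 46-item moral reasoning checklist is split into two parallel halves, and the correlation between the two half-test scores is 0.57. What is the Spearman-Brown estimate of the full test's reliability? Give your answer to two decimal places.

0.73

The full test is twice the length of either half (n = 2).
r_full = 2(0.57) / (1 + 0.57)
       = 1.1400 / 1.5700 = 0.7261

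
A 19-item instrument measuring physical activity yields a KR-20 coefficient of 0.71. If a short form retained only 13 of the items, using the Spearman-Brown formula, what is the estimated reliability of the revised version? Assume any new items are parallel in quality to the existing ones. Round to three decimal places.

n = 13/19 = 0.6842
r_new = (0.6842 × 0.71) / (1 + (0.6842 − 1) × 0.71)
r_new = 0.4858 / 0.7758 ≈ 0.6262

0.626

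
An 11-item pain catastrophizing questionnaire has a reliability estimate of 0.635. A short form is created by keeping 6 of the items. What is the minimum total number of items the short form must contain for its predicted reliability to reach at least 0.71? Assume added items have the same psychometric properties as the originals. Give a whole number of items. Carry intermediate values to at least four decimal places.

16

Short-form reliability: n = 6/11 = 0.5455; r_6 = n·r/(1+(n−1)r) ≈ 0.4869
Length factor from the short form to reach 0.71: n' = 0.71(1 − 0.4869) / [0.4869(1 − 0.71)] ≈ 2.5800
Items = 2.5800 × 6 ≈ 15.48 → 16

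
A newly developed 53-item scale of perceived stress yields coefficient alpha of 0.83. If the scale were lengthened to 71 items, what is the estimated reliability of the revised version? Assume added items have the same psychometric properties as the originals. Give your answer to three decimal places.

The new length is 71/53 = 1.3396 times the old.
Apply the Spearman-Brown prophecy formula, r' = nr / [1 + (n − 1)r]:
r_new = 1.3396·0.83 / [1 + (1.3396 − 1)·0.83]
     = 1.1119 / 1.2819 = 0.8674

0.867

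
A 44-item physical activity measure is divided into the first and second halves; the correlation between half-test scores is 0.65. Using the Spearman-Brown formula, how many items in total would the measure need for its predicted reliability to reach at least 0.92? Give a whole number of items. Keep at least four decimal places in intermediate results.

r_full = 2(0.65)/(1 + 0.65) = 0.7879
Solve Spearman-Brown for n: n = 0.92(1 − 0.7879) / [0.7879(1 − 0.92)] = 3.0958
Items = 3.0958 × 44 ≈ 136.22 → 137

137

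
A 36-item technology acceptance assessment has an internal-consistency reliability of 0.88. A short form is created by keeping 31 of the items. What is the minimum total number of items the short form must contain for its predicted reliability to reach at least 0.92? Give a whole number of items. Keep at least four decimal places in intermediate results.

57

Short-form reliability: n = 31/36 = 0.8611; r_31 = n·r/(1+(n−1)r) ≈ 0.8633
Length factor from the short form to reach 0.92: n' = 0.92(1 − 0.8633) / [0.8633(1 − 0.92)] ≈ 1.8210
Total items = 1.8210 × 31 = 56.45, rounded up to 57.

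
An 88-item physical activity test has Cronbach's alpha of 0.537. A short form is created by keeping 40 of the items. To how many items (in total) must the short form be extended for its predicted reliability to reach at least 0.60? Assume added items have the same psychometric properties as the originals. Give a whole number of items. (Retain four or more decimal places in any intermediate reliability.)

114

Short-form reliability: n = 40/88 = 0.4545; r_40 = n·r/(1+(n−1)r) ≈ 0.3452
Length factor from the short form to reach 0.60: n' = 0.60(1 − 0.3452) / [0.3452(1 − 0.60)] ≈ 2.8453
Total items = 2.8453 × 40 = 113.81, rounded up to 114.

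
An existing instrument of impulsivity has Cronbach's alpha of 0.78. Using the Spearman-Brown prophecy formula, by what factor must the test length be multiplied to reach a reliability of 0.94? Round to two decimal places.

4.42

Invert Spearman-Brown to solve for n:
n = r*(1 − r) / [ r (1 − r*) ]
n = 0.94(1 − 0.78) / [0.78(1 − 0.94)]
n = 0.2068 / 0.0468 ≈ 4.4188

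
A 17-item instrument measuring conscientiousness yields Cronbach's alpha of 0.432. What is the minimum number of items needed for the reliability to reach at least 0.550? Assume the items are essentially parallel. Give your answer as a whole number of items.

28

Rearranging the Spearman-Brown formula for n,
n = r_target (1 − r_old) / [ r_old (1 − r_target) ]
n = 0.550 × (1 − 0.432) / [ 0.432 × (1 − 0.550) ]
n = 0.312400 / 0.194400 ≈ 1.6070
Items needed = n × 17 = 1.6070 × 17 ≈ 27.32 → round up to 28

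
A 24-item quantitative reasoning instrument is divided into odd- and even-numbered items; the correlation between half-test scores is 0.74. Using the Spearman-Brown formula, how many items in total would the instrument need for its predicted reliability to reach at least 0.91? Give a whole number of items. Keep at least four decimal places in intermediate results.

r_full = 2(0.74)/(1 + 0.74) = 0.8506
n = r_tgt(1 − r_full) / [r_full(1 − r_tgt)] = 0.91 × 0.1494 / (0.8506 × 0.09) ≈ 1.7759
Items = 1.7759 × 24 ≈ 42.62 → 43

43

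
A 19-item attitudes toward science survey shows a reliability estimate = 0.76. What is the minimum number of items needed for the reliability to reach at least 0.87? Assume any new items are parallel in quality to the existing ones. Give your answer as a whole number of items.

41

n = [0.87 × 0.24] / [0.76 × 0.13]
  = 0.2088 / 0.0988 = 2.1134
So the test needs 2.1134 × 19 ≈ 40.15 items; rounding up, 41.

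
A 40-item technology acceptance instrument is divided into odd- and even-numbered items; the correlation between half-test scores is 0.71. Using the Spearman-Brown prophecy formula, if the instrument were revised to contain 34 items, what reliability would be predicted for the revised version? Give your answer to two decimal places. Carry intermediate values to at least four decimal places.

0.81

Spearman-Brown correction (n = 2): r_full = 2·0.71/(1 + 0.71) = 0.8304
Length factor from 40 to 34 items: n = 34/40 = 0.8500
r_new = n·r_full / (1 + (n − 1)·r_full) = 0.7058 / 0.8754 ≈ 0.8063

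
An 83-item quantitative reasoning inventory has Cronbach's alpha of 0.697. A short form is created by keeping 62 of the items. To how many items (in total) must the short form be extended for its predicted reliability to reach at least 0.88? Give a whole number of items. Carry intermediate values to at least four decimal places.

Short-form reliability: n = 62/83 = 0.7470; r_62 = n·r/(1+(n−1)r) ≈ 0.6321
Length factor from the short form to reach 0.88: n' = 0.88(1 − 0.6321) / [0.6321(1 − 0.88)] ≈ 4.2682
Items = 4.2682 × 62 ≈ 264.63 → 265

265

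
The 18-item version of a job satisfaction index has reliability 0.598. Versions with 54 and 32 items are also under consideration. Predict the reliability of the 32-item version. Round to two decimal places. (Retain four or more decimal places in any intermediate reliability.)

Only the ratio of lengths matters: n = 32/18 = 1.7778
r_{32} = n·r / (1 + (n − 1)·r) = 1.0631 / 1.4651 ≈ 0.7256

0.73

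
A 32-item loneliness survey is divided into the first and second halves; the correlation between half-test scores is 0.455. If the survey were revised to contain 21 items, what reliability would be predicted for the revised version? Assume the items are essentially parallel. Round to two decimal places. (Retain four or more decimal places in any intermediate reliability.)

0.52

Full-test reliability from the split-half r: r_full = 2(0.455)/(1 + 0.455) = 0.6254
Then adjust to 21 items: n = 21/32 = 0.6562
r_new = n·r_full / (1 + (n − 1)·r_full) = 0.4104 / 0.7850 ≈ 0.5228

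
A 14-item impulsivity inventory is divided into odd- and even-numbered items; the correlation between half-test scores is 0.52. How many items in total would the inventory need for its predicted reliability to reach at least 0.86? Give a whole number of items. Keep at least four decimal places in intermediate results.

40

r_full = 2(0.52)/(1 + 0.52) = 0.6842
Solve Spearman-Brown for n: n = 0.86(1 − 0.6842) / [0.6842(1 − 0.86)] = 2.8353
Items = 2.8353 × 14 ≈ 39.69 → 40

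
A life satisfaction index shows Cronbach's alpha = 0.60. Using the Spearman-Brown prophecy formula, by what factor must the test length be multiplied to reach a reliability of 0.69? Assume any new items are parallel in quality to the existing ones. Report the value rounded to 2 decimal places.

1.48

n = 0.69(1 − 0.60) / [0.60(1 − 0.69)]
  = 0.2760 / 0.1860 = 1.4839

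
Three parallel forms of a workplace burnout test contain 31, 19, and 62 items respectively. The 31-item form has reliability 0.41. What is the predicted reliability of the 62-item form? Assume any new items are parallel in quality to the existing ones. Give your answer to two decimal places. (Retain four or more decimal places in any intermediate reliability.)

0.58

Only the ratio of lengths matters: n = 62/31 = 2.0000
r_{62} = n·r / (1 + (n − 1)·r) = 0.8200 / 1.4100 ≈ 0.5816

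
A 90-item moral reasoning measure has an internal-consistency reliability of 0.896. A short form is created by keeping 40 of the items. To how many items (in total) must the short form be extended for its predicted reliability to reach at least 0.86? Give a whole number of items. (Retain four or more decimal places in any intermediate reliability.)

65

Short-form reliability: n = 40/90 = 0.4444; r_40 = n·r/(1+(n−1)r) ≈ 0.7929
Then solve for n' with r_old = 0.7929, r_target = 0.86: n' = 0.86(1 − 0.7929)/[0.7929(1 − 0.86)] = 1.6045
Items = 1.6045 × 40 ≈ 64.18 → 65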